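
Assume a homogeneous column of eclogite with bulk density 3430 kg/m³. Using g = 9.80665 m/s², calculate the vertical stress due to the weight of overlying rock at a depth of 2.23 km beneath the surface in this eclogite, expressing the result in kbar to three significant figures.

eclogite: 3430 kg/m³ × 9.80665 m/s² × 2230 m = 7.501×10^7 Pa = 0.7501 kbar

0.750 kbar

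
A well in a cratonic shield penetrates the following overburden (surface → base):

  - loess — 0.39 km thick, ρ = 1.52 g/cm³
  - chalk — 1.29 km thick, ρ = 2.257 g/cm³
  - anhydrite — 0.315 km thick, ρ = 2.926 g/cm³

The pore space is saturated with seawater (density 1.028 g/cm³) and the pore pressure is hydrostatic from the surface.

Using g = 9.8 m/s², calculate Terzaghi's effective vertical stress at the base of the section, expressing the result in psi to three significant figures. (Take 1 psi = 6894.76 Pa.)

Overburden (lithostatic) stress σ_v:
loess: 1520 kg/m³ × 9.8 m/s² × 390 m = 5.809×10^6 Pa = 5.809 MPa
chalk: 2257 kg/m³ × 9.8 m/s² × 1290 m = 2.853×10^7 Pa = 28.53 MPa
anhydrite: 2926 kg/m³ × 9.8 m/s² × 315 m = 9.033×10^6 Pa = 9.033 MPa
Total = 5.809 + 28.53 + 9.033 = 43.375 MPa
Pore pressure P_p = 1028 kg/m³ × 9.8 m/s² × 1995 m = 2.010×10^7 Pa = 20.10 MPa
Effective stress σ' = σ_v − P_p = 43.37 − 20.10 = 23.277 MPa = 3376.0 psi

3380 psi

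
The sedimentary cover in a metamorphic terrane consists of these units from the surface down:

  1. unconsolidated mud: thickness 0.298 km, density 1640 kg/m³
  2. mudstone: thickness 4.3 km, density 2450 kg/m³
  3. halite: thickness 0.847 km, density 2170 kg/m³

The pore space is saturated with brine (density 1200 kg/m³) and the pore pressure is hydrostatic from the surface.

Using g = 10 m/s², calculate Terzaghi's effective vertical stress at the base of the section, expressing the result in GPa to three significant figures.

0.0633 GPa

Overburden (lithostatic) stress σ_v:
unconsolidated mud: 1640 kg/m³ × 10 m/s² × 298 m = 4.887×10^6 Pa = 4.887 MPa
mudstone: 2450 kg/m³ × 10 m/s² × 4300 m = 1.054×10^8 Pa = 105.3 MPa
halite: 2170 kg/m³ × 10 m/s² × 847 m = 1.838×10^7 Pa = 18.38 MPa
Total = 4.887 + 105.3 + 18.38 = 128.62 MPa
Pore pressure P_p = 1200 kg/m³ × 10 m/s² × 5445 m = 6.534×10^7 Pa = 65.34 MPa
Effective stress σ' = σ_v − P_p = 128.6 − 65.34 = 63.277 MPa = 0.063277 GPa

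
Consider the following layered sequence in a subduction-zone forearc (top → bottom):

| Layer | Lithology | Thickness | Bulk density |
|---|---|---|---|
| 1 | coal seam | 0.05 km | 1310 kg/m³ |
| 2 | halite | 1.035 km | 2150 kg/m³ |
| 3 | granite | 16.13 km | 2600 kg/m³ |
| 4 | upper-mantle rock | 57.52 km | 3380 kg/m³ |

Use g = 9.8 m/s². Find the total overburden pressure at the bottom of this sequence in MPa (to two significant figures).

coal seam: 1310 kg/m³ × 9.8 m/s² × 50 m = 6.419×10^5 Pa = 0.6419 MPa
halite: 2150 kg/m³ × 9.8 m/s² × 1035 m = 2.181×10^7 Pa = 21.81 MPa
granite: 2600 kg/m³ × 9.8 m/s² × 16130 m = 4.110×10^8 Pa = 411.0 MPa
upper-mantle rock: 3380 kg/m³ × 9.8 m/s² × 57520 m = 1.905×10^9 Pa = 1905 MPa
Total = 0.6419 + 21.81 + 411.0 + 1905 = 2338.7 MPa

2300 MPa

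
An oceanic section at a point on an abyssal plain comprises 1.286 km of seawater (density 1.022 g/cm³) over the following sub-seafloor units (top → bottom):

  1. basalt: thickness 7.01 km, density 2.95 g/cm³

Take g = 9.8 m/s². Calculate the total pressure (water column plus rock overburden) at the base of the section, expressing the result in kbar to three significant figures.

seawater: 1022 kg/m³ × 9.8 m/s² × 1286 m = 1.288×10^7 Pa = 0.1288 kbar
basalt: 2950 kg/m³ × 9.8 m/s² × 7010 m = 2.027×10^8 Pa = 2.027 kbar
Total = 0.1288 + 2.027 = 2.1554 kbar

2.16 kbar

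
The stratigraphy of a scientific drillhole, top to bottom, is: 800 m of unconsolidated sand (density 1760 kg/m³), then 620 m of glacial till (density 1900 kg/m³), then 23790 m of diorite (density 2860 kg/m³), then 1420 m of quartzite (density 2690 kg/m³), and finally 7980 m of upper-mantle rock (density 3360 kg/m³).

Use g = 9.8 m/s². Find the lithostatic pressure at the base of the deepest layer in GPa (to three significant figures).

0.992 GPa

unconsolidated sand: 1760 kg/m³ × 9.8 m/s² × 800 m = 1.380×10^7 Pa = 0.01380 GPa
glacial till: 1900 kg/m³ × 9.8 m/s² × 620 m = 1.154×10^7 Pa = 0.01154 GPa
diorite: 2860 kg/m³ × 9.8 m/s² × 23790 m = 6.668×10^8 Pa = 0.6668 GPa
quartzite: 2690 kg/m³ × 9.8 m/s² × 1420 m = 3.743×10^7 Pa = 0.03743 GPa
upper-mantle rock: 3360 kg/m³ × 9.8 m/s² × 7980 m = 2.628×10^8 Pa = 0.2628 GPa
Total = 0.01380 + 0.01154 + 0.6668 + 0.03743 + 0.2628 = 0.99233 GPa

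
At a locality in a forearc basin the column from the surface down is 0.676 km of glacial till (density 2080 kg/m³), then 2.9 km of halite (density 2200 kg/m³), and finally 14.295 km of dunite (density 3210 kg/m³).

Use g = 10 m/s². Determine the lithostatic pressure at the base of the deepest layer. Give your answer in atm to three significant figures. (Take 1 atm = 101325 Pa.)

glacial till: 2080 kg/m³ × 10 m/s² × 676 m = 1.406×10^7 Pa = 138.8 atm
halite: 2200 kg/m³ × 10 m/s² × 2900 m = 6.380×10^7 Pa = 629.7 atm
dunite: 3210 kg/m³ × 10 m/s² × 14295 m = 4.589×10^8 Pa = 4529 atm
Total = 138.8 + 629.7 + 4529 = 5297.1 atm

5300 atm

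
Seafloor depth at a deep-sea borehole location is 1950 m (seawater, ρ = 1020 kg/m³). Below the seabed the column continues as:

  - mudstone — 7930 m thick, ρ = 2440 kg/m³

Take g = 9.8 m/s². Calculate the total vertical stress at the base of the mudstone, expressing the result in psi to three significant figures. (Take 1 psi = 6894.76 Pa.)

30300 psi

seawater: 1020 kg/m³ × 9.8 m/s² × 1950 m = 1.949×10^7 Pa = 2827 psi
mudstone: 2440 kg/m³ × 9.8 m/s² × 7930 m = 1.896×10^8 Pa = 27502 psi
Total = 2827 + 27502 = 30329 psi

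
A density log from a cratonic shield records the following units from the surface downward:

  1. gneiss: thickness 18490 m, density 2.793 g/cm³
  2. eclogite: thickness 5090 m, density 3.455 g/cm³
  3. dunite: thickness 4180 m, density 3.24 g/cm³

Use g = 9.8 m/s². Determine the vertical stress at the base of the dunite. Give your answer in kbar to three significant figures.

gneiss: 2793 kg/m³ × 9.8 m/s² × 18490 m = 5.061×10^8 Pa = 5.061 kbar
eclogite: 3455 kg/m³ × 9.8 m/s² × 5090 m = 1.723×10^8 Pa = 1.723 kbar
dunite: 3240 kg/m³ × 9.8 m/s² × 4180 m = 1.327×10^8 Pa = 1.327 kbar
Total = 5.061 + 1.723 + 1.327 = 8.1116 kbar

8.11 kbar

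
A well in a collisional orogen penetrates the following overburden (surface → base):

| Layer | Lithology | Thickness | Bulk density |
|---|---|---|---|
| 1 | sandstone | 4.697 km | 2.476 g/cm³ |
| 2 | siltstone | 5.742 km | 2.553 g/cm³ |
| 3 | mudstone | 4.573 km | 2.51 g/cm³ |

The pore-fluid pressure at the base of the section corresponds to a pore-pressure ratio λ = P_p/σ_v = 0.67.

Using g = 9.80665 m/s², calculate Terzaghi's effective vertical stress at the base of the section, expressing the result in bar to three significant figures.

1220 bar

Overburden (lithostatic) stress σ_v:
sandstone: 2476 kg/m³ × 9.80665 m/s² × 4697 m = 1.140×10^8 Pa = 114.0 MPa
siltstone: 2553 kg/m³ × 9.80665 m/s² × 5742 m = 1.438×10^8 Pa = 143.8 MPa
mudstone: 2510 kg/m³ × 9.80665 m/s² × 4573 m = 1.126×10^8 Pa = 112.6 MPa
Total = 114.0 + 143.8 + 112.6 = 370.37 MPa
Pore pressure P_p = λ·σ_v = 0.67 × 370.4 MPa = 248.1 MPa
Effective stress σ' = σ_v − P_p = 370.4 − 248.1 = 122.22 MPa = 1222.2 bar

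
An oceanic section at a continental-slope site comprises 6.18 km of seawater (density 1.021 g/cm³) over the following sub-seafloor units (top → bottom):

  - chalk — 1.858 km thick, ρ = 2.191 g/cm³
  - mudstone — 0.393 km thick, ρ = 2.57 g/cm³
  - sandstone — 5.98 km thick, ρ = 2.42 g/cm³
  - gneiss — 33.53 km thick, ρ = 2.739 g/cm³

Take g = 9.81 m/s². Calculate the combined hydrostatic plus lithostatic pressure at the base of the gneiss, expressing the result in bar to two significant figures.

12000 bar

seawater: 1021 kg/m³ × 9.81 m/s² × 6180 m = 6.190×10^7 Pa = 619.0 bar
chalk: 2191 kg/m³ × 9.81 m/s² × 1858 m = 3.994×10^7 Pa = 399.4 bar
mudstone: 2570 kg/m³ × 9.81 m/s² × 393 m = 9.908×10^6 Pa = 99.08 bar
sandstone: 2420 kg/m³ × 9.81 m/s² × 5980 m = 1.420×10^8 Pa = 1420 bar
gneiss: 2739 kg/m³ × 9.81 m/s² × 33530 m = 9.009×10^8 Pa = 9009 bar
Total = 619.0 + 399.4 + 99.08 + 1420 + 9009 = 11546 bar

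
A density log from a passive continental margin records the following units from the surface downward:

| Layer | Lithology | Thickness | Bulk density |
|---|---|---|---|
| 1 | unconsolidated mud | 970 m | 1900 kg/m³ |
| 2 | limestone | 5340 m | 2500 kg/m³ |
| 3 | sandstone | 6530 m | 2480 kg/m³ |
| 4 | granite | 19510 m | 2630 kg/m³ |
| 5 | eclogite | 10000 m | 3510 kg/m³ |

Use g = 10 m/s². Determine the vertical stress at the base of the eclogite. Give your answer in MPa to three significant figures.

1180 MPa

unconsolidated mud: 1900 kg/m³ × 10 m/s² × 970 m = 1.843×10^7 Pa = 18.43 MPa
limestone: 2500 kg/m³ × 10 m/s² × 5340 m = 1.335×10^8 Pa = 133.5 MPa
sandstone: 2480 kg/m³ × 10 m/s² × 6530 m = 1.619×10^8 Pa = 161.9 MPa
granite: 2630 kg/m³ × 10 m/s² × 19510 m = 5.131×10^8 Pa = 513.1 MPa
eclogite: 3510 kg/m³ × 10 m/s² × 10000 m = 3.510×10^8 Pa = 351.0 MPa
Total = 18.43 + 133.5 + 161.9 + 513.1 + 351.0 = 1178.0 MPa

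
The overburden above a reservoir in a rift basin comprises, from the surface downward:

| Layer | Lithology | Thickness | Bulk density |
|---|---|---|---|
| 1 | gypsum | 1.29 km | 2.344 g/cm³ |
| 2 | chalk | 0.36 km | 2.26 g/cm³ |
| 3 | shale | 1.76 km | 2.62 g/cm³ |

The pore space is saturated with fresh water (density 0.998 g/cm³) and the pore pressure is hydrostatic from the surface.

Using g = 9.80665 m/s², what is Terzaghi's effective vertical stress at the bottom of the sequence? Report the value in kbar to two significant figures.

Overburden (lithostatic) stress σ_v:
gypsum: 2344 kg/m³ × 9.80665 m/s² × 1290 m = 2.965×10^7 Pa = 29.65 MPa
chalk: 2260 kg/m³ × 9.80665 m/s² × 360 m = 7.979×10^6 Pa = 7.979 MPa
shale: 2620 kg/m³ × 9.80665 m/s² × 1760 m = 4.522×10^7 Pa = 45.22 MPa
Total = 29.65 + 7.979 + 45.22 = 82.852 MPa
Pore pressure P_p = 998 kg/m³ × 9.80665 m/s² × 3410 m = 3.337×10^7 Pa = 33.37 MPa
Effective stress σ' = σ_v − P_p = 82.85 − 33.37 = 49.478 MPa = 0.49478 kbar

0.49 kbar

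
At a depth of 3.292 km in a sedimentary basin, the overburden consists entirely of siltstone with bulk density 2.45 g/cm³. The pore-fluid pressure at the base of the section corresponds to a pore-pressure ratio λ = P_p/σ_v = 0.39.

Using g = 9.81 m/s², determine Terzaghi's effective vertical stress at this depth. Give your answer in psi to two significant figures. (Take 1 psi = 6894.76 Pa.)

7000 psi

Overburden (lithostatic) stress σ_v:
siltstone: 2450 kg/m³ × 9.81 m/s² × 3292 m = 7.912×10^7 Pa = 79.12 MPa
Pore pressure P_p = λ·σ_v = 0.39 × 79.12 MPa = 30.86 MPa
Effective stress σ' = σ_v − P_p = 79.12 − 30.86 = 48.264 MPa = 7000.1 psi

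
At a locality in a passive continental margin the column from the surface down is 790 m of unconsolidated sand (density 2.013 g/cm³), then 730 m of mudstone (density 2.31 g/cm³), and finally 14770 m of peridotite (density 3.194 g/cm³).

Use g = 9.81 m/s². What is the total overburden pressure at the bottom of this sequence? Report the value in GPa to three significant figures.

unconsolidated sand: 2013 kg/m³ × 9.81 m/s² × 790 m = 1.560×10^7 Pa = 0.01560 GPa
mudstone: 2310 kg/m³ × 9.81 m/s² × 730 m = 1.654×10^7 Pa = 0.01654 GPa
peridotite: 3194 kg/m³ × 9.81 m/s² × 14770 m = 4.628×10^8 Pa = 0.4628 GPa
Total = 0.01560 + 0.01654 + 0.4628 = 0.49493 GPa

0.495 GPa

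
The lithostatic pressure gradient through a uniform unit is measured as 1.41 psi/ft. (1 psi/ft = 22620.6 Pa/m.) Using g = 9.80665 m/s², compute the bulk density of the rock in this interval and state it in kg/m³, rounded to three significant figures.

ρ = (dP/dz)/g = 1.41 psi/ft / 9.80665 m/s² = 31895 Pa/m / 9.80665 m/s² = 3252.4 kg/m³

3250 kg/m³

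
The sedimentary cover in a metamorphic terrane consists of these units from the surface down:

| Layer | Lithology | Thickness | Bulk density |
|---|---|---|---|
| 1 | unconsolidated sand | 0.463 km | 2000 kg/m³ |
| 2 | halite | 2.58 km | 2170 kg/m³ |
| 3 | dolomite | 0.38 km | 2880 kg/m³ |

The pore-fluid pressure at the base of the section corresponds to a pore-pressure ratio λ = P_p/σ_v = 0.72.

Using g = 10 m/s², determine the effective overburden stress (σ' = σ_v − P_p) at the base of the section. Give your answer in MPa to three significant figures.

21.3 MPa

Overburden (lithostatic) stress σ_v:
unconsolidated sand: 2000 kg/m³ × 10 m/s² × 463 m = 9.260×10^6 Pa = 9.260 MPa
halite: 2170 kg/m³ × 10 m/s² × 2580 m = 5.599×10^7 Pa = 55.99 MPa
dolomite: 2880 kg/m³ × 10 m/s² × 380 m = 1.094×10^7 Pa = 10.94 MPa
Total = 9.260 + 55.99 + 10.94 = 76.190 MPa
Pore pressure P_p = λ·σ_v = 0.72 × 76.19 MPa = 54.86 MPa
Effective stress σ' = σ_v − P_p = 76.19 − 54.86 = 21.333 MPa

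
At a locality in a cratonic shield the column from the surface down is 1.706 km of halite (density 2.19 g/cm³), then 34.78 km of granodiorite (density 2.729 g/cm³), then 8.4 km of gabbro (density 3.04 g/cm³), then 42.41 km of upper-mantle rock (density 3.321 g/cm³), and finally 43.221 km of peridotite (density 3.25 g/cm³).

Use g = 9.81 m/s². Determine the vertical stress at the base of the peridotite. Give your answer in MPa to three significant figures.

halite: 2190 kg/m³ × 9.81 m/s² × 1706 m = 3.665×10^7 Pa = 36.65 MPa
granodiorite: 2729 kg/m³ × 9.81 m/s² × 34780 m = 9.311×10^8 Pa = 931.1 MPa
gabbro: 3040 kg/m³ × 9.81 m/s² × 8400 m = 2.505×10^8 Pa = 250.5 MPa
upper-mantle rock: 3321 kg/m³ × 9.81 m/s² × 42410 m = 1.382×10^9 Pa = 1382 MPa
peridotite: 3250 kg/m³ × 9.81 m/s² × 43221 m = 1.378×10^9 Pa = 1378 MPa
Total = 36.65 + 931.1 + 250.5 + 1382 + 1378 = 3977.9 MPa

3980 MPa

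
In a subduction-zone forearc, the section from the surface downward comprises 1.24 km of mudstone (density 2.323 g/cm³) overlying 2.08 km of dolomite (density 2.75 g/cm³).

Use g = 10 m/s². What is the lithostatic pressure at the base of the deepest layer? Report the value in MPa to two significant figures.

mudstone: 2323 kg/m³ × 10 m/s² × 1240 m = 2.881×10^7 Pa = 28.81 MPa
dolomite: 2750 kg/m³ × 10 m/s² × 2080 m = 5.720×10^7 Pa = 57.20 MPa
Total = 28.81 + 57.20 = 86.005 MPa

86 MPa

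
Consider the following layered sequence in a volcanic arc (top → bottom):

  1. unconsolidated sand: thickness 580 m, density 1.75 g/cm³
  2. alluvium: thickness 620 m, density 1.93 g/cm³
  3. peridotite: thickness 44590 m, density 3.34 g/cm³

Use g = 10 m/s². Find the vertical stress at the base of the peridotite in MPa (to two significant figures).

unconsolidated sand: 1750 kg/m³ × 10 m/s² × 580 m = 1.015×10^7 Pa = 10.15 MPa
alluvium: 1930 kg/m³ × 10 m/s² × 620 m = 1.197×10^7 Pa = 11.97 MPa
peridotite: 3340 kg/m³ × 10 m/s² × 44590 m = 1.489×10^9 Pa = 1489 MPa
Total = 10.15 + 11.97 + 1489 = 1511.4 MPa

1500 MPa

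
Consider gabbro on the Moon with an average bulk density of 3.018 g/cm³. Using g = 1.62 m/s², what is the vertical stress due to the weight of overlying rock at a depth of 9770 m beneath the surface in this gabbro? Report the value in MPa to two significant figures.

48 MPa

gabbro: 3018 kg/m³ × 1.62 m/s² × 9770 m = 4.777×10^7 Pa = 47.77 MPa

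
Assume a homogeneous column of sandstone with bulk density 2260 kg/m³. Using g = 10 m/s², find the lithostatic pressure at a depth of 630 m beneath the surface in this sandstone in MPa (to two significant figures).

sandstone: 2260 kg/m³ × 10 m/s² × 630 m = 1.424×10^7 Pa = 14.24 MPa

14 MPa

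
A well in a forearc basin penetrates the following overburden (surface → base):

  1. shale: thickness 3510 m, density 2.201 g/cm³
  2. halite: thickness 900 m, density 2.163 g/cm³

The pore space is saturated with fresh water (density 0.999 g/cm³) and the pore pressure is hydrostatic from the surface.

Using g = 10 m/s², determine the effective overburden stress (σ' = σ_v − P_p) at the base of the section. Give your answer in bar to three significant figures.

527 bar

Overburden (lithostatic) stress σ_v:
shale: 2201 kg/m³ × 10 m/s² × 3510 m = 7.726×10^7 Pa = 77.26 MPa
halite: 2163 kg/m³ × 10 m/s² × 900 m = 1.947×10^7 Pa = 19.47 MPa
Total = 77.26 + 19.47 = 96.722 MPa
Pore pressure P_p = 999 kg/m³ × 10 m/s² × 4410 m = 4.406×10^7 Pa = 44.06 MPa
Effective stress σ' = σ_v − P_p = 96.72 − 44.06 = 52.666 MPa = 526.66 bar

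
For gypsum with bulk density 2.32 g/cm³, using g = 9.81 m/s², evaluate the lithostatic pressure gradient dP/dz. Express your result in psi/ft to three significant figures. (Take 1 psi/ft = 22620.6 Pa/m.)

dP/dz = ρg = 2320 kg/m³ × 9.81 m/s² = 22759 Pa/m
= 22759 Pa/m × (1 psi/ft / 22621 Pa/m) = 1.0061 psi/ft

1.01 psi/ft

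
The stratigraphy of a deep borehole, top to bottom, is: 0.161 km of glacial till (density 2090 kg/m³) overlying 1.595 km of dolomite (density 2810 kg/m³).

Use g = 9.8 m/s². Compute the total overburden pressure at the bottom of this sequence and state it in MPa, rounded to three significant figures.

47.2 MPa

glacial till: 2090 kg/m³ × 9.8 m/s² × 161 m = 3.298×10^6 Pa = 3.298 MPa
dolomite: 2810 kg/m³ × 9.8 m/s² × 1595 m = 4.392×10^7 Pa = 43.92 MPa
Total = 3.298 + 43.92 = 47.221 MPa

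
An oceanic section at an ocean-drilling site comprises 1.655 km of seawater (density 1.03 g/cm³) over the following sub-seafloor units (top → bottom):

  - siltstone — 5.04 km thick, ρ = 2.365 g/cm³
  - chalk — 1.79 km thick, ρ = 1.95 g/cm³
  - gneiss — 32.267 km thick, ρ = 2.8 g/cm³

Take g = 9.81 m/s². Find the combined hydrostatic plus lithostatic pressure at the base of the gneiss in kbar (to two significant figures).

11 kbar

seawater: 1030 kg/m³ × 9.81 m/s² × 1655 m = 1.672×10^7 Pa = 0.1672 kbar
siltstone: 2365 kg/m³ × 9.81 m/s² × 5040 m = 1.169×10^8 Pa = 1.169 kbar
chalk: 1950 kg/m³ × 9.81 m/s² × 1790 m = 3.424×10^7 Pa = 0.3424 kbar
gneiss: 2800 kg/m³ × 9.81 m/s² × 32267 m = 8.863×10^8 Pa = 8.863 kbar
Total = 0.1672 + 1.169 + 0.3424 + 8.863 = 10.542 kbar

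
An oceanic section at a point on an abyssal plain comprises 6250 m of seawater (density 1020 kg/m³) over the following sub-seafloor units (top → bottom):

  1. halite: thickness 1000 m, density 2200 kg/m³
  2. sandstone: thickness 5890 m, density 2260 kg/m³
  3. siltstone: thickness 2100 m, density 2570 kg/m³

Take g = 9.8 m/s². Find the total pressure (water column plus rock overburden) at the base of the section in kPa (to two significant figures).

seawater: 1020 kg/m³ × 9.8 m/s² × 6250 m = 6.247×10^7 Pa = 62475 kPa
halite: 2200 kg/m³ × 9.8 m/s² × 1000 m = 2.156×10^7 Pa = 21560 kPa
sandstone: 2260 kg/m³ × 9.8 m/s² × 5890 m = 1.305×10^8 Pa = 1.305×10^5 kPa
siltstone: 2570 kg/m³ × 9.8 m/s² × 2100 m = 5.289×10^7 Pa = 52891 kPa
Total = 62475 + 21560 + 1.305×10^5 + 52891 = 2.6738×10^5 kPa

270000 kPa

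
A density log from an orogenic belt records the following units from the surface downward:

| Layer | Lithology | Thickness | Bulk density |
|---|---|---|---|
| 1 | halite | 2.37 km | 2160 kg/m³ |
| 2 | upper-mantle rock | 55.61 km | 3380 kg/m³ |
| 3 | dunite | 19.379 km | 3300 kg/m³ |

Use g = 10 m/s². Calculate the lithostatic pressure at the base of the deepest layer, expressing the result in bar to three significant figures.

25700 bar

halite: 2160 kg/m³ × 10 m/s² × 2370 m = 5.119×10^7 Pa = 511.9 bar
upper-mantle rock: 3380 kg/m³ × 10 m/s² × 55610 m = 1.880×10^9 Pa = 18796 bar
dunite: 3300 kg/m³ × 10 m/s² × 19379 m = 6.395×10^8 Pa = 6395 bar
Total = 511.9 + 18796 + 6395 = 25703 bar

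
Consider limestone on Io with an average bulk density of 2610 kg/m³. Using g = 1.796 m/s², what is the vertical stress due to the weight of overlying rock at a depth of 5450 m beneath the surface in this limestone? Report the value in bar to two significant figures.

limestone: 2610 kg/m³ × 1.796 m/s² × 5450 m = 2.555×10^7 Pa = 255.5 bar

260 bar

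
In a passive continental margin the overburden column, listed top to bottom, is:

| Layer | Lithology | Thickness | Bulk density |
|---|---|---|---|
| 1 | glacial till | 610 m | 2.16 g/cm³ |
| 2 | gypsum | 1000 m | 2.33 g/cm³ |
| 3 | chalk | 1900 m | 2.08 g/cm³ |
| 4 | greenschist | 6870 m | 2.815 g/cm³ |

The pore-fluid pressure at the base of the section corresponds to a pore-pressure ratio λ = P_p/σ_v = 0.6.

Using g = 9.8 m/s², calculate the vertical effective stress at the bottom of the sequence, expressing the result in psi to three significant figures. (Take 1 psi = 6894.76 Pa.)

15300 psi

Overburden (lithostatic) stress σ_v:
glacial till: 2160 kg/m³ × 9.8 m/s² × 610 m = 1.291×10^7 Pa = 12.91 MPa
gypsum: 2330 kg/m³ × 9.8 m/s² × 1000 m = 2.283×10^7 Pa = 22.83 MPa
chalk: 2080 kg/m³ × 9.8 m/s² × 1900 m = 3.873×10^7 Pa = 38.73 MPa
greenschist: 2815 kg/m³ × 9.8 m/s² × 6870 m = 1.895×10^8 Pa = 189.5 MPa
Total = 12.91 + 22.83 + 38.73 + 189.5 = 264.00 MPa
Pore pressure P_p = λ·σ_v = 0.6 × 264.0 MPa = 158.4 MPa
Effective stress σ' = σ_v − P_p = 264.0 − 158.4 = 105.60 MPa = 15316 psi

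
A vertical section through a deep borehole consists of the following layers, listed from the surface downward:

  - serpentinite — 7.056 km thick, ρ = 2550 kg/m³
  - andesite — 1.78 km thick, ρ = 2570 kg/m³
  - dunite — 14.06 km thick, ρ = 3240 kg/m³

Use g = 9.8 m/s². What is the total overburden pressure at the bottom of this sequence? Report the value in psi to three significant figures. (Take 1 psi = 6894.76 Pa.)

96800 psi

serpentinite: 2550 kg/m³ × 9.8 m/s² × 7056 m = 1.763×10^8 Pa = 25574 psi
andesite: 2570 kg/m³ × 9.8 m/s² × 1780 m = 4.483×10^7 Pa = 6502 psi
dunite: 3240 kg/m³ × 9.8 m/s² × 14060 m = 4.464×10^8 Pa = 64750 psi
Total = 25574 + 6502 + 64750 = 96826 psi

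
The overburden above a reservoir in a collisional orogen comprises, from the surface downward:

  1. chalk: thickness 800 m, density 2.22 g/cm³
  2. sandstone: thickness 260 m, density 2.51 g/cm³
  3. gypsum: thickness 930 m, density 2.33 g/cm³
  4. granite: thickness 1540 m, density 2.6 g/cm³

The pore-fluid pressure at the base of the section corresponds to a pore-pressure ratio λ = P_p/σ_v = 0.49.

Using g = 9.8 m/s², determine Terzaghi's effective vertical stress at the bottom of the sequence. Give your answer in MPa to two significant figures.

Overburden (lithostatic) stress σ_v:
chalk: 2220 kg/m³ × 9.8 m/s² × 800 m = 1.740×10^7 Pa = 17.40 MPa
sandstone: 2510 kg/m³ × 9.8 m/s² × 260 m = 6.395×10^6 Pa = 6.395 MPa
gypsum: 2330 kg/m³ × 9.8 m/s² × 930 m = 2.124×10^7 Pa = 21.24 MPa
granite: 2600 kg/m³ × 9.8 m/s² × 1540 m = 3.924×10^7 Pa = 39.24 MPa
Total = 17.40 + 6.395 + 21.24 + 39.24 = 84.275 MPa
Pore pressure P_p = λ·σ_v = 0.49 × 84.28 MPa = 41.29 MPa
Effective stress σ' = σ_v − P_p = 84.28 − 41.29 = 42.980 MPa

43 MPa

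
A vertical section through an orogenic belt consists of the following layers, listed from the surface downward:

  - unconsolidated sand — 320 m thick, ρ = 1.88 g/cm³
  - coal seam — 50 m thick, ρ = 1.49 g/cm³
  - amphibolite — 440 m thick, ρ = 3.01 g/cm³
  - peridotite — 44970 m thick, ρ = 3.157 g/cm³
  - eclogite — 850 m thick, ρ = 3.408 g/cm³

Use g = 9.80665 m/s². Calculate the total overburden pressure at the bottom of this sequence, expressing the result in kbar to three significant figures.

14.4 kbar

unconsolidated sand: 1880 kg/m³ × 9.80665 m/s² × 320 m = 5.900×10^6 Pa = 0.05900 kbar
coal seam: 1490 kg/m³ × 9.80665 m/s² × 50 m = 7.306×10^5 Pa = 7.306×10^-3 kbar
amphibolite: 3010 kg/m³ × 9.80665 m/s² × 440 m = 1.299×10^7 Pa = 0.1299 kbar
peridotite: 3157 kg/m³ × 9.80665 m/s² × 44970 m = 1.392×10^9 Pa = 13.92 kbar
eclogite: 3408 kg/m³ × 9.80665 m/s² × 850 m = 2.841×10^7 Pa = 0.2841 kbar
Total = 0.05900 + 7.306×10^-3 + 0.1299 + 13.92 + 0.2841 = 14.403 kbar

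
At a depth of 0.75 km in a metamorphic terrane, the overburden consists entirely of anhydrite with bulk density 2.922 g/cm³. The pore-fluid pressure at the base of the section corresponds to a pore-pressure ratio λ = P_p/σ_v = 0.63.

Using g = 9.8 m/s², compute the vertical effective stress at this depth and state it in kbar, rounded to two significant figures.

Overburden (lithostatic) stress σ_v:
anhydrite: 2922 kg/m³ × 9.8 m/s² × 750 m = 2.148×10^7 Pa = 21.48 MPa
Pore pressure P_p = λ·σ_v = 0.63 × 21.48 MPa = 13.53 MPa
Effective stress σ' = σ_v − P_p = 21.48 − 13.53 = 7.9464 MPa = 0.079464 kbar

0.079 kbar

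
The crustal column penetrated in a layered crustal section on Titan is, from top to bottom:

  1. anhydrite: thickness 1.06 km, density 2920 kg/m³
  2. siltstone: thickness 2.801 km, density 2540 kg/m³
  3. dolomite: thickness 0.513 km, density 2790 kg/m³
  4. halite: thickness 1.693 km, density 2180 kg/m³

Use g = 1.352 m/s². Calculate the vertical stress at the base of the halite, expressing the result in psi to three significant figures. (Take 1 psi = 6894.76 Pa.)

3010 psi

anhydrite: 2920 kg/m³ × 1.352 m/s² × 1060 m = 4.185×10^6 Pa = 606.9 psi
siltstone: 2540 kg/m³ × 1.352 m/s² × 2801 m = 9.619×10^6 Pa = 1395 psi
dolomite: 2790 kg/m³ × 1.352 m/s² × 513 m = 1.935×10^6 Pa = 280.7 psi
halite: 2180 kg/m³ × 1.352 m/s² × 1693 m = 4.990×10^6 Pa = 723.7 psi
Total = 606.9 + 1395 + 280.7 + 723.7 = 3006.4 psi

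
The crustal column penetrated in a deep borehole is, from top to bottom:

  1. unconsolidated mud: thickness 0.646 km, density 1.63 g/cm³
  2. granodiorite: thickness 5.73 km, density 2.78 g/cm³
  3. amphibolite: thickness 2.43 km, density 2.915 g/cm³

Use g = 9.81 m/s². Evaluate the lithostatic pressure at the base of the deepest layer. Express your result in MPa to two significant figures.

240 MPa

unconsolidated mud: 1630 kg/m³ × 9.81 m/s² × 646 m = 1.033×10^7 Pa = 10.33 MPa
granodiorite: 2780 kg/m³ × 9.81 m/s² × 5730 m = 1.563×10^8 Pa = 156.3 MPa
amphibolite: 2915 kg/m³ × 9.81 m/s² × 2430 m = 6.949×10^7 Pa = 69.49 MPa
Total = 10.33 + 156.3 + 69.49 = 236.09 MPa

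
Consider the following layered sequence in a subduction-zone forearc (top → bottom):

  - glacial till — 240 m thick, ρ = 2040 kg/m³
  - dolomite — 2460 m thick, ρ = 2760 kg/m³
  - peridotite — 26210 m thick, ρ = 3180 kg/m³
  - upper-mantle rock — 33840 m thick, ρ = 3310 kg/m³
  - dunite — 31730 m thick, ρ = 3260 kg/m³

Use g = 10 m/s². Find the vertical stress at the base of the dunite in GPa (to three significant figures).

glacial till: 2040 kg/m³ × 10 m/s² × 240 m = 4.896×10^6 Pa = 4.896×10^-3 GPa
dolomite: 2760 kg/m³ × 10 m/s² × 2460 m = 6.790×10^7 Pa = 0.06790 GPa
peridotite: 3180 kg/m³ × 10 m/s² × 26210 m = 8.335×10^8 Pa = 0.8335 GPa
upper-mantle rock: 3310 kg/m³ × 10 m/s² × 33840 m = 1.120×10^9 Pa = 1.120 GPa
dunite: 3260 kg/m³ × 10 m/s² × 31730 m = 1.034×10^9 Pa = 1.034 GPa
Total = 4.896×10^-3 + 0.06790 + 0.8335 + 1.120 + 1.034 = 3.0608 GPa

3.06 GPa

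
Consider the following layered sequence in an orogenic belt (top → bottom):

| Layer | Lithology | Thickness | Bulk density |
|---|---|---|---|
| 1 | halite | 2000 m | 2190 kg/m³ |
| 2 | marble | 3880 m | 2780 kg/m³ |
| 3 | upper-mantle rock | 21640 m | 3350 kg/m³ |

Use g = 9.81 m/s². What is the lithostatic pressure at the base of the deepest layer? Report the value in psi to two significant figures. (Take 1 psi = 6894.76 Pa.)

halite: 2190 kg/m³ × 9.81 m/s² × 2000 m = 4.297×10^7 Pa = 6232 psi
marble: 2780 kg/m³ × 9.81 m/s² × 3880 m = 1.058×10^8 Pa = 15347 psi
upper-mantle rock: 3350 kg/m³ × 9.81 m/s² × 21640 m = 7.112×10^8 Pa = 1.031×10^5 psi
Total = 6232 + 15347 + 1.031×10^5 = 1.2472×10^5 psi

120000 psi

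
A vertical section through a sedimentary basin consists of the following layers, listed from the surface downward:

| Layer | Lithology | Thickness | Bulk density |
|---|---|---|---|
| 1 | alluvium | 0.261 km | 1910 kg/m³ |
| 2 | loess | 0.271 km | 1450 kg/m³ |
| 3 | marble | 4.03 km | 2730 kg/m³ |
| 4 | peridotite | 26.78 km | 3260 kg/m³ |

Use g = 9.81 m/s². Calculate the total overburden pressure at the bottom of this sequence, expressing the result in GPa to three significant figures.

0.973 GPa

alluvium: 1910 kg/m³ × 9.81 m/s² × 261 m = 4.890×10^6 Pa = 4.890×10^-3 GPa
loess: 1450 kg/m³ × 9.81 m/s² × 271 m = 3.855×10^6 Pa = 3.855×10^-3 GPa
marble: 2730 kg/m³ × 9.81 m/s² × 4030 m = 1.079×10^8 Pa = 0.1079 GPa
peridotite: 3260 kg/m³ × 9.81 m/s² × 26780 m = 8.564×10^8 Pa = 0.8564 GPa
Total = 4.890×10^-3 + 3.855×10^-3 + 0.1079 + 0.8564 = 0.97311 GPa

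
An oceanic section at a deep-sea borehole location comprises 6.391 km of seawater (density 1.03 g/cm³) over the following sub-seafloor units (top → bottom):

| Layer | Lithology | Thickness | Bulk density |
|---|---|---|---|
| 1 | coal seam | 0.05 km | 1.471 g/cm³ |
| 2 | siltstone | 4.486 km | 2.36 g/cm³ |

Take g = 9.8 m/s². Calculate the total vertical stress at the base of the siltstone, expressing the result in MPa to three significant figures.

169 MPa

seawater: 1030 kg/m³ × 9.8 m/s² × 6391 m = 6.451×10^7 Pa = 64.51 MPa
coal seam: 1471 kg/m³ × 9.8 m/s² × 50 m = 7.208×10^5 Pa = 0.7208 MPa
siltstone: 2360 kg/m³ × 9.8 m/s² × 4486 m = 1.038×10^8 Pa = 103.8 MPa
Total = 64.51 + 0.7208 + 103.8 = 168.98 MPa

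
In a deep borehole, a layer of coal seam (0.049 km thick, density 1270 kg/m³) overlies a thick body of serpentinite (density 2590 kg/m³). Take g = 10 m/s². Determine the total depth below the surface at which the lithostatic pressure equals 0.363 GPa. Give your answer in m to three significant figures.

Pressure at base of upper layers: 1270×10×49 = 6.223×10^5 Pa = 6.223×10^-4 GPa
Remaining pressure to be supplied by serpentinite: 3.630×10^8 − 6.223×10^5 = 3.624×10^8 Pa
Additional depth in serpentinite = 3.624×10^8 Pa / (2590 kg/m³ × 10 m/s²) = 13991 m
Total depth = 49 m + 13991 m = 14040 m

14000 m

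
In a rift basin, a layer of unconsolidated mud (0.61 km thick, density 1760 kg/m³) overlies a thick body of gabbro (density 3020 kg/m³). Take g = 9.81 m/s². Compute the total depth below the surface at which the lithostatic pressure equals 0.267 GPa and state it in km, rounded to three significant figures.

Pressure at base of upper layers: 1760×9.81×610 = 1.053×10^7 Pa = 0.01053 GPa
Remaining pressure to be supplied by gabbro: 2.670×10^8 − 1.053×10^7 = 2.565×10^8 Pa
Additional depth in gabbro = 2.565×10^8 Pa / (3020 kg/m³ × 9.81 m/s²) = 8656.8 m
Total depth = 610 m + 8656.8 m = 9266.8 m
= 9.2668 km

9.27 km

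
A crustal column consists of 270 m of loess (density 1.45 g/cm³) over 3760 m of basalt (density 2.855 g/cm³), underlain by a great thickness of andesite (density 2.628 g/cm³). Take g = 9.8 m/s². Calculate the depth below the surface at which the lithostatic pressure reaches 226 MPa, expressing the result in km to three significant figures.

8.57 km

Pressure at base of upper layers: 1450×9.8×270 + 2855×9.8×3760 = 1.090×10^8 Pa = 109.0 MPa
Remaining pressure to be supplied by andesite: 2.260×10^8 − 1.090×10^8 = 1.170×10^8 Pa
Additional depth in andesite = 1.170×10^8 Pa / (2628 kg/m³ × 9.8 m/s²) = 4541.4 m
Total depth = 4030 m + 4541.4 m = 8571.4 m
= 8.5714 km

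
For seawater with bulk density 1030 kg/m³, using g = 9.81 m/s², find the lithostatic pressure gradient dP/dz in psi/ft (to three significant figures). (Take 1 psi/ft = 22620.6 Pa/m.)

0.447 psi/ft

dP/dz = ρg = 1030 kg/m³ × 9.81 m/s² = 10104 Pa/m
= 10104 Pa/m × (1 psi/ft / 22621 Pa/m) = 0.44669 psi/ft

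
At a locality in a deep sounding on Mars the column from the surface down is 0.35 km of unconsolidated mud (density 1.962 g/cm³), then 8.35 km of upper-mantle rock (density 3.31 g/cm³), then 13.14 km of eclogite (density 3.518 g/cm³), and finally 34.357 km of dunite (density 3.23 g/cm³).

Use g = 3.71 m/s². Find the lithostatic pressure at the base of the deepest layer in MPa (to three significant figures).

unconsolidated mud: 1962 kg/m³ × 3.71 m/s² × 350 m = 2.548×10^6 Pa = 2.548 MPa
upper-mantle rock: 3310 kg/m³ × 3.71 m/s² × 8350 m = 1.025×10^8 Pa = 102.5 MPa
eclogite: 3518 kg/m³ × 3.71 m/s² × 13140 m = 1.715×10^8 Pa = 171.5 MPa
dunite: 3230 kg/m³ × 3.71 m/s² × 34357 m = 4.117×10^8 Pa = 411.7 MPa
Total = 2.548 + 102.5 + 171.5 + 411.7 = 688.30 MPa

688 MPa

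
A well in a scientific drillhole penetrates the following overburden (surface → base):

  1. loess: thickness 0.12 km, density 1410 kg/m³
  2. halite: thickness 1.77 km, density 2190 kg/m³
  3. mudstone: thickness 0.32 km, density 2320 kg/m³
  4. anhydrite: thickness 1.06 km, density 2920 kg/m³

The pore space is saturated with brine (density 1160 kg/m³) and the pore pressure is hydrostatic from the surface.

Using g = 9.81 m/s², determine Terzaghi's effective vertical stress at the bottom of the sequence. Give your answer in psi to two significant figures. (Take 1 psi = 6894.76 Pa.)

Overburden (lithostatic) stress σ_v:
loess: 1410 kg/m³ × 9.81 m/s² × 120 m = 1.660×10^6 Pa = 1.660 MPa
halite: 2190 kg/m³ × 9.81 m/s² × 1770 m = 3.803×10^7 Pa = 38.03 MPa
mudstone: 2320 kg/m³ × 9.81 m/s² × 320 m = 7.283×10^6 Pa = 7.283 MPa
anhydrite: 2920 kg/m³ × 9.81 m/s² × 1060 m = 3.036×10^7 Pa = 30.36 MPa
Total = 1.660 + 38.03 + 7.283 + 30.36 = 77.333 MPa
Pore pressure P_p = 1160 kg/m³ × 9.81 m/s² × 3270 m = 3.721×10^7 Pa = 37.21 MPa
Effective stress σ' = σ_v − P_p = 77.33 − 37.21 = 40.122 MPa = 5819.2 psi

5800 psi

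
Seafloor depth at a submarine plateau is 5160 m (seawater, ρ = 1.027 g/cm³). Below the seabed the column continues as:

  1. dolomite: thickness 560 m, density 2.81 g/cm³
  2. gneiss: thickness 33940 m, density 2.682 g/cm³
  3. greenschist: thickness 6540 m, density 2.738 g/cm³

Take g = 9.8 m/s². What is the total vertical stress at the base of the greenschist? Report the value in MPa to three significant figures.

1130 MPa

seawater: 1027 kg/m³ × 9.8 m/s² × 5160 m = 5.193×10^7 Pa = 51.93 MPa
dolomite: 2810 kg/m³ × 9.8 m/s² × 560 m = 1.542×10^7 Pa = 15.42 MPa
gneiss: 2682 kg/m³ × 9.8 m/s² × 33940 m = 8.921×10^8 Pa = 892.1 MPa
greenschist: 2738 kg/m³ × 9.8 m/s² × 6540 m = 1.755×10^8 Pa = 175.5 MPa
Total = 51.93 + 15.42 + 892.1 + 175.5 = 1134.9 MPa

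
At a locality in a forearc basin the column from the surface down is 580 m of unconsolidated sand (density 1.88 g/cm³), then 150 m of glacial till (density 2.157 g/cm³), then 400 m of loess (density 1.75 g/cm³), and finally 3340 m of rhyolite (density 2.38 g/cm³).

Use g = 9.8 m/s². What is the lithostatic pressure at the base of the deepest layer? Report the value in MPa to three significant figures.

98.6 MPa

unconsolidated sand: 1880 kg/m³ × 9.8 m/s² × 580 m = 1.069×10^7 Pa = 10.69 MPa
glacial till: 2157 kg/m³ × 9.8 m/s² × 150 m = 3.171×10^6 Pa = 3.171 MPa
loess: 1750 kg/m³ × 9.8 m/s² × 400 m = 6.860×10^6 Pa = 6.860 MPa
rhyolite: 2380 kg/m³ × 9.8 m/s² × 3340 m = 7.790×10^7 Pa = 77.90 MPa
Total = 10.69 + 3.171 + 6.860 + 77.90 = 98.619 MPa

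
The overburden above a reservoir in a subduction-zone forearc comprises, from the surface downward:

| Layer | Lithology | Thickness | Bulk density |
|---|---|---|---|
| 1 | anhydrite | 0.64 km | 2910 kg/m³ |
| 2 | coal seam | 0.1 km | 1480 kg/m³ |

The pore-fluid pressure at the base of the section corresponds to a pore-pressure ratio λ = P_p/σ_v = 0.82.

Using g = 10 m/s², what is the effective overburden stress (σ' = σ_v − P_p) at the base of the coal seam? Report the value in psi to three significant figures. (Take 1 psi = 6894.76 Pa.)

525 psi

Overburden (lithostatic) stress σ_v:
anhydrite: 2910 kg/m³ × 10 m/s² × 640 m = 1.862×10^7 Pa = 18.62 MPa
coal seam: 1480 kg/m³ × 10 m/s² × 100 m = 1.480×10^6 Pa = 1.480 MPa
Total = 18.62 + 1.480 = 20.104 MPa
Pore pressure P_p = λ·σ_v = 0.82 × 20.10 MPa = 16.49 MPa
Effective stress σ' = σ_v − P_p = 20.10 − 16.49 = 3.6187 MPa = 524.85 psi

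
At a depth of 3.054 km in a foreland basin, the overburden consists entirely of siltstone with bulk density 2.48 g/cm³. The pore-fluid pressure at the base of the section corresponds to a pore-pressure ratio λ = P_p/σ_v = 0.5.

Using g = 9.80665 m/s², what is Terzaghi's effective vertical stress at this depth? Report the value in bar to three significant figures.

371 bar

Overburden (lithostatic) stress σ_v:
siltstone: 2480 kg/m³ × 9.80665 m/s² × 3054 m = 7.427×10^7 Pa = 74.27 MPa
Pore pressure P_p = λ·σ_v = 0.5 × 74.27 MPa = 37.14 MPa
Effective stress σ' = σ_v − P_p = 74.27 − 37.14 = 37.137 MPa = 371.37 bar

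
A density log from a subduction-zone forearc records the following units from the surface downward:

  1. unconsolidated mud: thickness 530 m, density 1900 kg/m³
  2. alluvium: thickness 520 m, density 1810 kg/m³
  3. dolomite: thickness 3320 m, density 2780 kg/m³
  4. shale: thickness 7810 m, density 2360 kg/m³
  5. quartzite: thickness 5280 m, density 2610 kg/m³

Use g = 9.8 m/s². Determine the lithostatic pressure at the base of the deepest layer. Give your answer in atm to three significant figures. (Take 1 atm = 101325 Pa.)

4200 atm

unconsolidated mud: 1900 kg/m³ × 9.8 m/s² × 530 m = 9.869×10^6 Pa = 97.40 atm
alluvium: 1810 kg/m³ × 9.8 m/s² × 520 m = 9.224×10^6 Pa = 91.03 atm
dolomite: 2780 kg/m³ × 9.8 m/s² × 3320 m = 9.045×10^7 Pa = 892.7 atm
shale: 2360 kg/m³ × 9.8 m/s² × 7810 m = 1.806×10^8 Pa = 1783 atm
quartzite: 2610 kg/m³ × 9.8 m/s² × 5280 m = 1.351×10^8 Pa = 1333 atm
Total = 97.40 + 91.03 + 892.7 + 1783 + 1333 = 4196.6 atm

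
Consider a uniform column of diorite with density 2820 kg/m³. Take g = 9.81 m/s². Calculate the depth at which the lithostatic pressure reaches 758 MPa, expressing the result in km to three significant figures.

h = P/(ρg) = 758 MPa / (2820 kg/m³ × 9.81 m/s²) = 7.580×10^8 Pa / 27664 Pa/m = 27400 m
= 27.400 km

27.4 km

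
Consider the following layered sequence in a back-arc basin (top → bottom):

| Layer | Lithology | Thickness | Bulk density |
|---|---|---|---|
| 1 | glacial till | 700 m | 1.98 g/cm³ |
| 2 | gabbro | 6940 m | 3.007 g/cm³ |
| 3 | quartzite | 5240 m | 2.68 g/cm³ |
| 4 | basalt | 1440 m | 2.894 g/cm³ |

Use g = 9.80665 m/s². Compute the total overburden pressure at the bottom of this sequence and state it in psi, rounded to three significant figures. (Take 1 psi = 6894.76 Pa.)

glacial till: 1980 kg/m³ × 9.80665 m/s² × 700 m = 1.359×10^7 Pa = 1971 psi
gabbro: 3007 kg/m³ × 9.80665 m/s² × 6940 m = 2.047×10^8 Pa = 29682 psi
quartzite: 2680 kg/m³ × 9.80665 m/s² × 5240 m = 1.377×10^8 Pa = 19974 psi
basalt: 2894 kg/m³ × 9.80665 m/s² × 1440 m = 4.087×10^7 Pa = 5927 psi
Total = 1971 + 29682 + 19974 + 5927 = 57555 psi

57600 psi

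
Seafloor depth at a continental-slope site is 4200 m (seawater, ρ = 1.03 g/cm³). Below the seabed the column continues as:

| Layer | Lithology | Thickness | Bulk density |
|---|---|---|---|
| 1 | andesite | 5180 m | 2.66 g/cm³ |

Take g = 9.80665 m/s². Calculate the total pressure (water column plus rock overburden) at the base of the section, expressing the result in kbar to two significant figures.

seawater: 1030 kg/m³ × 9.80665 m/s² × 4200 m = 4.242×10^7 Pa = 0.4242 kbar
andesite: 2660 kg/m³ × 9.80665 m/s² × 5180 m = 1.351×10^8 Pa = 1.351 kbar
Total = 0.4242 + 1.351 = 1.7755 kbar

1.8 kbar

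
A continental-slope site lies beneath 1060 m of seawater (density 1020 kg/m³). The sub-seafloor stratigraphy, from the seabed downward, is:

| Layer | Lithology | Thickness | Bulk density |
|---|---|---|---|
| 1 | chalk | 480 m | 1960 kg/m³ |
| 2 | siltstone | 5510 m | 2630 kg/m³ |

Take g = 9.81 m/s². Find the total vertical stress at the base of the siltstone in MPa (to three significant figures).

seawater: 1020 kg/m³ × 9.81 m/s² × 1060 m = 1.061×10^7 Pa = 10.61 MPa
chalk: 1960 kg/m³ × 9.81 m/s² × 480 m = 9.229×10^6 Pa = 9.229 MPa
siltstone: 2630 kg/m³ × 9.81 m/s² × 5510 m = 1.422×10^8 Pa = 142.2 MPa
Total = 10.61 + 9.229 + 142.2 = 162.00 MPa

162 MPa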